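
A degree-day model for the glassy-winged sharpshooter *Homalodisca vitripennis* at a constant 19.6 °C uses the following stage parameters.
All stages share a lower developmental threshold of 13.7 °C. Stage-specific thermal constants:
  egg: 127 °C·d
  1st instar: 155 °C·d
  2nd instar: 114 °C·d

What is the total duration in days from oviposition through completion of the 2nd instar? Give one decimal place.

Daily accumulation at 19.6 °C = 19.6 − 13.7 = 5.9 DD/day.
Total K = 127 + 155 + 114 = 396 DD.
Total duration = 396 / 5.9 = 67.119 ≈ 67.1 days.

67.1 days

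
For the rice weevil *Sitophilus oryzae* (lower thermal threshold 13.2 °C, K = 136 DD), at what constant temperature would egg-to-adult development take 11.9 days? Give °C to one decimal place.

24.6 °C

Required daily accumulation = 136 / 11.9 = 11.429 DD/day.
T = T_base + 11.429 = 13.2 + 11.429 = 24.629 ≈ 24.6 °C.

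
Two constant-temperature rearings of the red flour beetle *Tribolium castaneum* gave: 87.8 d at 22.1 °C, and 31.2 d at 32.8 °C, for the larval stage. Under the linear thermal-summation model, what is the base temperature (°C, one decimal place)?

Under the model K = D·(T − T_b), so D₁·(T₁ − T_b) = D₂·(T₂ − T_b).
87.8·(22.1 − T_b) = 31.2·(32.8 − T_b)
T_b = (87.8·22.1 − 31.2·32.8) / (87.8 − 31.2) = 917.02 / 56.6 = 16.202 °C ≈ 16.2 °C.

16.2 °C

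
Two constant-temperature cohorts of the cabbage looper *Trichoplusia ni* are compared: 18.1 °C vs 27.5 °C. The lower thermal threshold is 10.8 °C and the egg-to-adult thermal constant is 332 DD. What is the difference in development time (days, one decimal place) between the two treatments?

25.6 days

At 18.1 °C: 332 / (18.1 − 10.8) = 332 / 7.3 = 45.479 d.
At 27.5 °C: 332 / (27.5 − 10.8) = 332 / 16.7 = 19.880 d.
Difference = |45.479 − 19.880| = 25.599 ≈ 25.6 days.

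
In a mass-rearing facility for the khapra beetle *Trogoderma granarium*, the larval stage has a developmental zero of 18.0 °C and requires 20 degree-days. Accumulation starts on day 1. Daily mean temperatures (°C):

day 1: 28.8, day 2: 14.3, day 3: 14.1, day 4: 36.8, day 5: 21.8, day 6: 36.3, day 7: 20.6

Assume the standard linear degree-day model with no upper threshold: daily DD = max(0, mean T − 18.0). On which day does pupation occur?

Daily DD above 18.0 °C: 10.8, 0.0, 0.0, 18.8, 3.8, 18.3, 2.6.
Cumulative: 10.8, 10.8, 10.8, 29.6, 33.4, 51.7, 54.3.
The total first reaches 20 DD on day 4.

day 4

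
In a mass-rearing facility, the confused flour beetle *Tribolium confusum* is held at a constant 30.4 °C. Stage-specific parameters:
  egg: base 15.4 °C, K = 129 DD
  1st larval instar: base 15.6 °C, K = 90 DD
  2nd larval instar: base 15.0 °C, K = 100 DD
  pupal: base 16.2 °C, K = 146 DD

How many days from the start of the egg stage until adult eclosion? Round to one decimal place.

egg: 129 / (30.4 − 15.4) = 129 / 15.0 = 8.600 d.
1st larval instar: 90 / (30.4 − 15.6) = 90 / 14.8 = 6.081 d.
2nd larval instar: 100 / (30.4 − 15.0) = 100 / 15.4 = 6.494 d.
pupal: 146 / (30.4 − 16.2) = 146 / 14.2 = 10.282 d.
Sum = 31.456 ≈ 31.5 days.

31.5 days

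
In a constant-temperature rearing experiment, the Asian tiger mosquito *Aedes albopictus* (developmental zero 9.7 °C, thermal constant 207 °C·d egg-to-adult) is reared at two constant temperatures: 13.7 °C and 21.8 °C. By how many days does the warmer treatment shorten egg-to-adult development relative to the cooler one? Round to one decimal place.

At 13.7 °C: 207 / (13.7 − 9.7) = 207 / 4.0 = 51.750 d.
At 21.8 °C: 207 / (21.8 − 9.7) = 207 / 12.1 = 17.107 d.
Difference = |51.750 − 17.107| = 34.643 ≈ 34.6 days.

34.6 days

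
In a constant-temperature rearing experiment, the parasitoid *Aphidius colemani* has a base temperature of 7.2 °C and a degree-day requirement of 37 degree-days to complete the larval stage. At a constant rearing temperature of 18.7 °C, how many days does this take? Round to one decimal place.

3.2 days

Daily accumulation = 18.7 − 7.2 = 11.5 DD/day.
Duration = 37 / 11.5 = 3.217 ≈ 3.2 days.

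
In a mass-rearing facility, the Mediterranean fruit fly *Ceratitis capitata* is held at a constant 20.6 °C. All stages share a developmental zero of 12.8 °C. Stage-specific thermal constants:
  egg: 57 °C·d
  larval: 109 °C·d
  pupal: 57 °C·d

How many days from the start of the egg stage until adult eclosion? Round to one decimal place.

28.6 days

Daily accumulation at 20.6 °C = 20.6 − 12.8 = 7.8 DD/day.
Total K = 57 + 109 + 57 = 223 DD.
Total duration = 223 / 7.8 = 28.590 ≈ 28.6 days.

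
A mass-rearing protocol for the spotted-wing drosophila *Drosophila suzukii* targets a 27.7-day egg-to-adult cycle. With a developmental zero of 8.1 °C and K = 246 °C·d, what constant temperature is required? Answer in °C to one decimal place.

17.0 °C

Required daily accumulation = 246 / 27.7 = 8.881 DD/day.
T = T_base + 8.881 = 8.1 + 8.881 = 16.981 ≈ 17.0 °C.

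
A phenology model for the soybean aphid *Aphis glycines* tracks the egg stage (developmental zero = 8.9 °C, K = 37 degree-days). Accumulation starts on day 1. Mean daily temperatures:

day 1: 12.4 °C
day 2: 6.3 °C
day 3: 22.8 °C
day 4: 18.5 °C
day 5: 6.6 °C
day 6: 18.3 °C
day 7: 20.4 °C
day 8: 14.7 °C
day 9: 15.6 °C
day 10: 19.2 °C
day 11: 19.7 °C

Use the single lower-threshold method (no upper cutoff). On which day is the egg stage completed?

Daily DD above 8.9 °C: 3.5, 0.0, 13.9, 9.6, 0.0, 9.4, 11.5, 5.8, 6.7, 10.3, 10.8.
Cumulative: 3.5, 3.5, 17.4, 27.0, 27.0, 36.4, 47.9, 53.7, 60.4, 70.7, 81.5.
The total first reaches 37 DD on day 7.

day 7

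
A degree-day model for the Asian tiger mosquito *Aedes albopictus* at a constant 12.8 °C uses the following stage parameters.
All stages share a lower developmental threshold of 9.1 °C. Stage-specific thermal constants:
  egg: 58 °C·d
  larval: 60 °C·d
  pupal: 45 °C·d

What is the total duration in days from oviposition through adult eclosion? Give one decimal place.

Daily accumulation at 12.8 °C = 12.8 − 9.1 = 3.7 DD/day.
Total K = 58 + 60 + 45 = 163 DD.
Total duration = 163 / 3.7 = 44.054 ≈ 44.1 days.

44.1 days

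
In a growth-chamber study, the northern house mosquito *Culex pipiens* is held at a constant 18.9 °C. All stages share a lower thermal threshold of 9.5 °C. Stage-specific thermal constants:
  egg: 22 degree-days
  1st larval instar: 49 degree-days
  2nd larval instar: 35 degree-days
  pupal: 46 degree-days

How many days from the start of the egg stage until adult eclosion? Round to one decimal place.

Daily accumulation at 18.9 °C = 18.9 − 9.5 = 9.4 DD/day.
Total K = 22 + 49 + 35 + 46 = 152 DD.
Total duration = 152 / 9.4 = 16.170 ≈ 16.2 days.

16.2 days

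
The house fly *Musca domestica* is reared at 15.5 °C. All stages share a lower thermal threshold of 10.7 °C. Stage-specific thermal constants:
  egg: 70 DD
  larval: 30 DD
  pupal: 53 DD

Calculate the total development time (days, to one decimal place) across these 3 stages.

31.9 days

Daily accumulation at 15.5 °C = 15.5 − 10.7 = 4.8 DD/day.
Total K = 70 + 30 + 53 = 153 DD.
Total duration = 153 / 4.8 = 31.875 ≈ 31.9 days.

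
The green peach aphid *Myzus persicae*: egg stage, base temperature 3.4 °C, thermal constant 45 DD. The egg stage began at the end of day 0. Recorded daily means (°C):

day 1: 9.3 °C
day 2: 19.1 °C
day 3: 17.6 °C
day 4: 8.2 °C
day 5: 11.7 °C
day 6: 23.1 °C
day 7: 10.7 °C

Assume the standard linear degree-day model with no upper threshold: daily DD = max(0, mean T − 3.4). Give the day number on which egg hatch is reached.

day 5

Daily DD above 3.4 °C: 5.9, 15.7, 14.2, 4.8, 8.3, 19.7, 7.3.
Cumulative: 5.9, 21.6, 35.8, 40.6, 48.9, 68.6, 75.9.
The total first reaches 45 DD on day 5.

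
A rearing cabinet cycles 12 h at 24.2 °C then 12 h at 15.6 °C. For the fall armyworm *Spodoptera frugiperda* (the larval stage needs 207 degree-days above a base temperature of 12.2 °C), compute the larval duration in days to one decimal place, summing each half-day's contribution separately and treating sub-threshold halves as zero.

26.9 days

Day half: max(0, 24.2 − 12.2) × 0.5 = 12.0 × 0.5 = 6.00 DD.
Night half: max(0, 15.6 − 12.2) × 0.5 = 3.4 × 0.5 = 1.70 DD.
Per 24 h: 7.70 DD/day.
Duration = 207 / 7.70 = 26.883 ≈ 26.9 days.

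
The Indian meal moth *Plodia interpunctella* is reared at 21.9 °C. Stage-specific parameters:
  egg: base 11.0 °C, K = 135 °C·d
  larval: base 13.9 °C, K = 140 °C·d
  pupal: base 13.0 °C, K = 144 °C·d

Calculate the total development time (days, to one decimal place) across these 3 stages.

egg: 135 / (21.9 − 11.0) = 135 / 10.9 = 12.385 d.
larval: 140 / (21.9 − 13.9) = 140 / 8.0 = 17.500 d.
pupal: 144 / (21.9 − 13.0) = 144 / 8.9 = 16.180 d.
Sum = 46.065 ≈ 46.1 days.

46.1 days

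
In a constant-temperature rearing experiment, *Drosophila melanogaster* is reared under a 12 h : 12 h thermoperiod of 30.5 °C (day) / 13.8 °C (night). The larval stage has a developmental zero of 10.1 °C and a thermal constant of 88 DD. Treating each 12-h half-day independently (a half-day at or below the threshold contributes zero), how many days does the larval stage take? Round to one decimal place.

Day half: max(0, 30.5 − 10.1) × 0.5 = 20.4 × 0.5 = 10.20 DD.
Night half: max(0, 13.8 − 10.1) × 0.5 = 3.7 × 0.5 = 1.85 DD.
Per 24 h: 12.05 DD/day.
Duration = 88 / 12.05 = 7.303 ≈ 7.3 days.

7.3 days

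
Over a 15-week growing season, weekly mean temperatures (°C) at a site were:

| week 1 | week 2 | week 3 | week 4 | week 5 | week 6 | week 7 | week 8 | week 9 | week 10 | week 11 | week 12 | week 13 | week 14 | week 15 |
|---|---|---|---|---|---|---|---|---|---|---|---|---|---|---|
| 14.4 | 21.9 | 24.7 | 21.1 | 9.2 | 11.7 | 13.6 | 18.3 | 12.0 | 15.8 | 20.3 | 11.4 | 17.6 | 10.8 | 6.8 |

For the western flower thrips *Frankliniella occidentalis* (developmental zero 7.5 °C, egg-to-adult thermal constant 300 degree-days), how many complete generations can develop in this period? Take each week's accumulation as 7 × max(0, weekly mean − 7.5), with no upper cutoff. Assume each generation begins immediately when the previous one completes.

Weekly DD (7 × max(0, T̄ − 7.5)): 48.3, 100.8, 120.4, 95.2, 11.9, 29.4, 42.7, 75.6, 31.5, 58.1, 89.6, 27.3, 70.7, 23.1, 0.0.
Season total = 824.6 DD.
Complete generations = ⌊824.6 / 300⌋ = 2.

2 generations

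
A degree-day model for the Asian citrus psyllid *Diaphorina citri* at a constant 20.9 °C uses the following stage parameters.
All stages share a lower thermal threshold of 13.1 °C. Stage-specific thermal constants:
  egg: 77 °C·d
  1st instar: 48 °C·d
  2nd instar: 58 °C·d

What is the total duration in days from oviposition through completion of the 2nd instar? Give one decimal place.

Daily accumulation at 20.9 °C = 20.9 − 13.1 = 7.8 DD/day.
Total K = 77 + 48 + 58 = 183 DD.
Total duration = 183 / 7.8 = 23.462 ≈ 23.5 days.

23.5 days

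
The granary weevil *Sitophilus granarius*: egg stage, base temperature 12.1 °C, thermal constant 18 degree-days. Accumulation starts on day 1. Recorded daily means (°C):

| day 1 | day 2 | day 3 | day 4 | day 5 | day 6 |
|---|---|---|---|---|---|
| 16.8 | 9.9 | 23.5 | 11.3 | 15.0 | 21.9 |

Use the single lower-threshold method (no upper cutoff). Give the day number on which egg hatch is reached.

Daily DD above 12.1 °C: 4.7, 0.0, 11.4, 0.0, 2.9, 9.8.
Cumulative: 4.7, 4.7, 16.1, 16.1, 19.0, 28.8.
The total first reaches 18 DD on day 5.

day 5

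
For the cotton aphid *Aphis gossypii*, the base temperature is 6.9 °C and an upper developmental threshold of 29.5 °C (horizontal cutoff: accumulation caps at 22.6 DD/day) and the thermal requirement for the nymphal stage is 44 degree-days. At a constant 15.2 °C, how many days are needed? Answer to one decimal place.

Daily accumulation = 15.2 − 6.9 = 8.3 DD/day.
Duration = 44 / 8.3 = 5.301 ≈ 5.3 days.

5.3 days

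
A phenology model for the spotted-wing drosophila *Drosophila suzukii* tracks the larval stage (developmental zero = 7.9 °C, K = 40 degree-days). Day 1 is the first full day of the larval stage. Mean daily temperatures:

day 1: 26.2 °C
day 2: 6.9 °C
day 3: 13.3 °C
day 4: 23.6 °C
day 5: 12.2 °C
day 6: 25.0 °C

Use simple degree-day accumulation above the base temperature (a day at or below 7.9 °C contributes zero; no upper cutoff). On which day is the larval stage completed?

Daily DD above 7.9 °C: 18.3, 0.0, 5.4, 15.7, 4.3, 17.1.
Cumulative: 18.3, 18.3, 23.7, 39.4, 43.7, 60.8.
The total first reaches 40 DD on day 5.

day 5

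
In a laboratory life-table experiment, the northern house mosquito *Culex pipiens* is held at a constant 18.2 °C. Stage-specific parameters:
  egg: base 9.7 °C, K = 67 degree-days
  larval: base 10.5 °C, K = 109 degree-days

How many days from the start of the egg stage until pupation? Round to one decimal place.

egg: 67 / (18.2 − 9.7) = 67 / 8.5 = 7.882 d.
larval: 109 / (18.2 − 10.5) = 109 / 7.7 = 14.156 d.
Sum = 22.038 ≈ 22.0 days.

22.0 days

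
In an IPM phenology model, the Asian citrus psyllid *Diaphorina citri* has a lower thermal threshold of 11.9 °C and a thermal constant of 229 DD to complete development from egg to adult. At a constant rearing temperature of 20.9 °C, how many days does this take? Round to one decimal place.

25.4 days

Daily accumulation = 20.9 − 11.9 = 9.0 DD/day.
Duration = 229 / 9.0 = 25.444 ≈ 25.4 days.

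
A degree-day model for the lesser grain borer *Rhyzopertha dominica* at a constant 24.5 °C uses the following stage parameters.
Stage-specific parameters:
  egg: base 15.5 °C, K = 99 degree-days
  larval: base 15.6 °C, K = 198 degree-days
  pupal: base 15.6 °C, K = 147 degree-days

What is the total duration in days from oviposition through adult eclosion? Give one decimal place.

49.8 days

egg: 99 / (24.5 − 15.5) = 99 / 9.0 = 11.000 d.
larval: 198 / (24.5 − 15.6) = 198 / 8.9 = 22.247 d.
pupal: 147 / (24.5 − 15.6) = 147 / 8.9 = 16.517 d.
Sum = 49.764 ≈ 49.8 days.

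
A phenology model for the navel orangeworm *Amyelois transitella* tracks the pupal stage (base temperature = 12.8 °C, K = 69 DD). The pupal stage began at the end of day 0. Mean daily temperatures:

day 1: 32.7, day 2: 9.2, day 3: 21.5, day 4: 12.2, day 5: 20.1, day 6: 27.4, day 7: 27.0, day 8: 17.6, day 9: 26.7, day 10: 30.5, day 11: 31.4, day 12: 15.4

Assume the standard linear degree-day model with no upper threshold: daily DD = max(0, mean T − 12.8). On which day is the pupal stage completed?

Daily DD above 12.8 °C: 19.9, 0.0, 8.7, 0.0, 7.3, 14.6, 14.2, 4.8, 13.9, 17.7, 18.6, 2.6.
Cumulative: 19.9, 19.9, 28.6, 28.6, 35.9, 50.5, 64.7, 69.5, 83.4, 101.1, 119.7, 122.3.
The total first reaches 69 DD on day 8.

day 8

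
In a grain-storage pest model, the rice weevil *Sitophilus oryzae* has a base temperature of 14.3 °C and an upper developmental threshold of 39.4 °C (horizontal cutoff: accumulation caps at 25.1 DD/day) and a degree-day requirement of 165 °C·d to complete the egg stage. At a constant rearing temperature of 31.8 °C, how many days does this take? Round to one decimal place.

Daily accumulation = 31.8 − 14.3 = 17.5 DD/day.
Duration = 165 / 17.5 = 9.429 ≈ 9.4 days.

9.4 days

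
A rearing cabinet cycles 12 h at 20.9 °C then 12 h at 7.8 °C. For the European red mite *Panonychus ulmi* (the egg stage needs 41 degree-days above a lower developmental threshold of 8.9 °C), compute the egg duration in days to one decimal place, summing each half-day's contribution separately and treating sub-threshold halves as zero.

6.8 days

Day half: max(0, 20.9 − 8.9) × 0.5 = 12.0 × 0.5 = 6.00 DD.
Night half: max(0, 7.8 − 8.9) × 0.5 = 0.0 × 0.5 = 0.00 DD.
Per 24 h: 6.00 DD/day.
Duration = 41 / 6.00 = 6.833 ≈ 6.8 days.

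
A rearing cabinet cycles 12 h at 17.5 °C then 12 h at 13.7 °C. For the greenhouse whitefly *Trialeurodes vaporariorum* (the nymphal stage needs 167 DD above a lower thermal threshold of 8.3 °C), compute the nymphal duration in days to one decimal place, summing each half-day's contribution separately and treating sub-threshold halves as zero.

22.9 days

Day half: max(0, 17.5 − 8.3) × 0.5 = 9.2 × 0.5 = 4.60 DD.
Night half: max(0, 13.7 − 8.3) × 0.5 = 5.4 × 0.5 = 2.70 DD.
Per 24 h: 7.30 DD/day.
Duration = 167 / 7.30 = 22.877 ≈ 22.9 days.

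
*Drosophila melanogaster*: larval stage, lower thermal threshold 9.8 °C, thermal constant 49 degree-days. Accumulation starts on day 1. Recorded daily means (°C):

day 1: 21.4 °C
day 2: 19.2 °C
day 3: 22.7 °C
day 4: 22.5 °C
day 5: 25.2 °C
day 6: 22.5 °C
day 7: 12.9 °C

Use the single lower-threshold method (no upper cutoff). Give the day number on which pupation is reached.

day 5

Daily DD above 9.8 °C: 11.6, 9.4, 12.9, 12.7, 15.4, 12.7, 3.1.
Cumulative: 11.6, 21.0, 33.9, 46.6, 62.0, 74.7, 77.8.
The total first reaches 49 DD on day 5.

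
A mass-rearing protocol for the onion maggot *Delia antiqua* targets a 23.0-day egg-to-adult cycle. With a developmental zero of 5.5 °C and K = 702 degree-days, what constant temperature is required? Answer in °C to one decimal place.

Required daily accumulation = 702 / 23.0 = 30.522 DD/day.
T = T_base + 30.522 = 5.5 + 30.522 = 36.022 ≈ 36.0 °C.

36.0 °C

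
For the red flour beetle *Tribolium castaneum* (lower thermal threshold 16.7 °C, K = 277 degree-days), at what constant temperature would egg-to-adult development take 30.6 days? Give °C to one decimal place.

Required daily accumulation = 277 / 30.6 = 9.052 DD/day.
T = T_base + 9.052 = 16.7 + 9.052 = 25.752 ≈ 25.8 °C.

25.8 °C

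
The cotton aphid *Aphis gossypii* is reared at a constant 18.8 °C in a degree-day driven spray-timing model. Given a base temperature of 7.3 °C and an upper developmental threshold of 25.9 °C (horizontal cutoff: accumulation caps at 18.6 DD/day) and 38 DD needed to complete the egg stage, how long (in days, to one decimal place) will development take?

3.3 days

Daily accumulation = 18.8 − 7.3 = 11.5 DD/day.
Duration = 38 / 11.5 = 3.304 ≈ 3.3 days.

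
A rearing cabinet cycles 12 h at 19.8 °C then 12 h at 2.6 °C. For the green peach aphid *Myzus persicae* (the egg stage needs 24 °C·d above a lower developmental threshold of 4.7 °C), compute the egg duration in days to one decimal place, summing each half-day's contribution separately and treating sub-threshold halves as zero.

3.2 days

Day half: max(0, 19.8 − 4.7) × 0.5 = 15.1 × 0.5 = 7.55 DD.
Night half: max(0, 2.6 − 4.7) × 0.5 = 0.0 × 0.5 = 0.00 DD.
Per 24 h: 7.55 DD/day.
Duration = 24 / 7.55 = 3.179 ≈ 3.2 days.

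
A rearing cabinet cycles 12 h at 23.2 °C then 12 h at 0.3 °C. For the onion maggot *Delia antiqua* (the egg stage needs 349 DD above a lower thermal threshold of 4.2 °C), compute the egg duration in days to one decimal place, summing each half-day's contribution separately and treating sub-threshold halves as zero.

Day half: max(0, 23.2 − 4.2) × 0.5 = 19.0 × 0.5 = 9.50 DD.
Night half: max(0, 0.3 − 4.2) × 0.5 = 0.0 × 0.5 = 0.00 DD.
Per 24 h: 9.50 DD/day.
Duration = 349 / 9.50 = 36.737 ≈ 36.7 days.

36.7 days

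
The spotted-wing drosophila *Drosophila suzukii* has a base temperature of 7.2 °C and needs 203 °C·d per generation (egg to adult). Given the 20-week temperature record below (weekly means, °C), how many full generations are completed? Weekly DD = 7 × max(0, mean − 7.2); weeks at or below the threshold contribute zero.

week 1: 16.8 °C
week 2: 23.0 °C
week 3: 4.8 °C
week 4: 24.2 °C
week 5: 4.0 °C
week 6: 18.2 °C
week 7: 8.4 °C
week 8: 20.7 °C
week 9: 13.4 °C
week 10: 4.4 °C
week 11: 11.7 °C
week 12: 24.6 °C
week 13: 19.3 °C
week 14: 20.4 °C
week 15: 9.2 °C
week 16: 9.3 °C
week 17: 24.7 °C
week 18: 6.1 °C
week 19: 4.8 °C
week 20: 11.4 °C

5 generations

Weekly DD (7 × max(0, T̄ − 7.2)): 67.2, 110.6, 0.0, 119.0, 0.0, 77.0, 8.4, 94.5, 43.4, 0.0, 31.5, 121.8, 84.7, 92.4, 14.0, 14.7, 122.5, 0.0, 0.0, 29.4.
Season total = 1031.1 DD.
Complete generations = ⌊1031.1 / 203⌋ = 5.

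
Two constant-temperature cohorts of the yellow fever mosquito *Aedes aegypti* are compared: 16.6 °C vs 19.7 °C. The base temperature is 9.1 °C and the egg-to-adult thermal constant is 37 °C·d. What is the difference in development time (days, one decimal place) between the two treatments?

1.4 days

At 16.6 °C: 37 / (16.6 − 9.1) = 37 / 7.5 = 4.933 d.
At 19.7 °C: 37 / (19.7 − 9.1) = 37 / 10.6 = 3.491 d.
Difference = |4.933 − 3.491| = 1.443 ≈ 1.4 days.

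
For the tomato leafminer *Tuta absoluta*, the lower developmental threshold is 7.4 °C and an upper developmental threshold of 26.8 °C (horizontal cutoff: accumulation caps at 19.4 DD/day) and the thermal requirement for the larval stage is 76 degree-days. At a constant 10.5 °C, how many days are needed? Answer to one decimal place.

24.5 days

Daily accumulation = 10.5 − 7.4 = 3.1 DD/day.
Duration = 76 / 3.1 = 24.516 ≈ 24.5 days.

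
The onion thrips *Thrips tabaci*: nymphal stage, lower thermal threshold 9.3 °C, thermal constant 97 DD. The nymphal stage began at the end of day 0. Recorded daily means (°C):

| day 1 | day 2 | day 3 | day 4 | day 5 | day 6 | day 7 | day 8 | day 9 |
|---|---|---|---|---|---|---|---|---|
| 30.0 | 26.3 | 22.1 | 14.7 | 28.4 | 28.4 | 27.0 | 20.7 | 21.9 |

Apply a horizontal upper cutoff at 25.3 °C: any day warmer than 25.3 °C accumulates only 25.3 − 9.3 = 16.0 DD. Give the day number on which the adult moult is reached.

day 7

Daily DD above 9.3 °C (capped at 16.0): 16.0, 16.0, 12.8, 5.4, 16.0, 16.0, 16.0, 11.4, 12.6.
Cumulative: 16.0, 32.0, 44.8, 50.2, 66.2, 82.2, 98.2, 109.6, 122.2.
The total first reaches 97 DD on day 7.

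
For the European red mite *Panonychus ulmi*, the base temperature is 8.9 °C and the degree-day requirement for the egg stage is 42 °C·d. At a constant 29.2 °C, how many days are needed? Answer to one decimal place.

2.1 days

Daily accumulation = 29.2 − 8.9 = 20.3 DD/day.
Duration = 42 / 20.3 = 2.069 ≈ 2.1 days.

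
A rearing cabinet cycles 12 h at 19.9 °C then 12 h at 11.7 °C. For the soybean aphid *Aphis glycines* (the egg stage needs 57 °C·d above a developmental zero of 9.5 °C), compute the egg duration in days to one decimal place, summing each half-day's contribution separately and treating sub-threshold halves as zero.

Day half: max(0, 19.9 − 9.5) × 0.5 = 10.4 × 0.5 = 5.20 DD.
Night half: max(0, 11.7 − 9.5) × 0.5 = 2.2 × 0.5 = 1.10 DD.
Per 24 h: 6.30 DD/day.
Duration = 57 / 6.30 = 9.048 ≈ 9.0 days.

9.0 days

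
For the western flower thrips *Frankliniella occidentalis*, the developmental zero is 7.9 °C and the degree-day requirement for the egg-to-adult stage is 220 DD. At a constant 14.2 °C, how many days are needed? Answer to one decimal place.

Daily accumulation = 14.2 − 7.9 = 6.3 DD/day.
Duration = 220 / 6.3 = 34.921 ≈ 34.9 days.

34.9 days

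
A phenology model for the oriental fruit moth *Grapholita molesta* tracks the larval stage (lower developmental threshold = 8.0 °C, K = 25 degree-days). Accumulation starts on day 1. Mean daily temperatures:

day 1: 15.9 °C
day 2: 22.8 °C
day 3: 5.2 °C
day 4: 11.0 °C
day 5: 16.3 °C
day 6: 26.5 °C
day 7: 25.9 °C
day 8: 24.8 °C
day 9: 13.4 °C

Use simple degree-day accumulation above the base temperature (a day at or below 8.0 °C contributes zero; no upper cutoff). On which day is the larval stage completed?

day 4

Daily DD above 8.0 °C: 7.9, 14.8, 0.0, 3.0, 8.3, 18.5, 17.9, 16.8, 5.4.
Cumulative: 7.9, 22.7, 22.7, 25.7, 34.0, 52.5, 70.4, 87.2, 92.6.
The total first reaches 25 DD on day 4.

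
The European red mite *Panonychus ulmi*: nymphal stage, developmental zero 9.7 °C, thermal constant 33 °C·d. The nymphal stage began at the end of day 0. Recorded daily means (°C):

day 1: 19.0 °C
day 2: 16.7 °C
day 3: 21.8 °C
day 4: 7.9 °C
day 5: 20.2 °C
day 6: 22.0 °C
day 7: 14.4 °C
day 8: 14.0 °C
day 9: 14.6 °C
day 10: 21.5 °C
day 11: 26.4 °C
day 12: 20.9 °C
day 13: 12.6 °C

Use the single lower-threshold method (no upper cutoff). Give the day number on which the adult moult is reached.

Daily DD above 9.7 °C: 9.3, 7.0, 12.1, 0.0, 10.5, 12.3, 4.7, 4.3, 4.9, 11.8, 16.7, 11.2, 2.9.
Cumulative: 9.3, 16.3, 28.4, 28.4, 38.9, 51.2, 55.9, 60.2, 65.1, 76.9, 93.6, 104.8, 107.7.
The total first reaches 33 DD on day 5.

day 5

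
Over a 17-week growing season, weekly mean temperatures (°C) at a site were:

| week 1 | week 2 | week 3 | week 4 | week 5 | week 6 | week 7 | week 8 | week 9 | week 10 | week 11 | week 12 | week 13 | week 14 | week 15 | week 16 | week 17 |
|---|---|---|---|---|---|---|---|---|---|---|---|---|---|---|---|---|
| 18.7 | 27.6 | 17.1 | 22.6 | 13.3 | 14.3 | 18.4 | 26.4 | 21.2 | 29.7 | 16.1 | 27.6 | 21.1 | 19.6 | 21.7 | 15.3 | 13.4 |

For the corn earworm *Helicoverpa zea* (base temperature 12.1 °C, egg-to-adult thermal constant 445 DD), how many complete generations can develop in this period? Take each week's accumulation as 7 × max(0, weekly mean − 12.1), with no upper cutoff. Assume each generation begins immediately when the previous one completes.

Weekly DD (7 × max(0, T̄ − 12.1)): 46.2, 108.5, 35.0, 73.5, 8.4, 15.4, 44.1, 100.1, 63.7, 123.2, 28.0, 108.5, 63.0, 52.5, 67.2, 22.4, 9.1.
Season total = 968.8 DD.
Complete generations = ⌊968.8 / 445⌋ = 2.

2 generations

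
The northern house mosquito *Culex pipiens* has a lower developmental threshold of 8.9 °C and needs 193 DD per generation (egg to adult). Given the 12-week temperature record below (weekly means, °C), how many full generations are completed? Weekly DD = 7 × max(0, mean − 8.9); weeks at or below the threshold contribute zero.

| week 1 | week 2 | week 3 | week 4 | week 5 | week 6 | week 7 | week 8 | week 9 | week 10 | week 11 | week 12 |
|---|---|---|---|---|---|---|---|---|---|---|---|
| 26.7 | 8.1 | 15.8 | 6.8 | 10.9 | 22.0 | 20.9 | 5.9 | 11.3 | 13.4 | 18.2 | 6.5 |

Weekly DD (7 × max(0, T̄ − 8.9)): 124.6, 0.0, 48.3, 0.0, 14.0, 91.7, 84.0, 0.0, 16.8, 31.5, 65.1, 0.0.
Season total = 476.0 DD.
Complete generations = ⌊476.0 / 193⌋ = 2.

2 generations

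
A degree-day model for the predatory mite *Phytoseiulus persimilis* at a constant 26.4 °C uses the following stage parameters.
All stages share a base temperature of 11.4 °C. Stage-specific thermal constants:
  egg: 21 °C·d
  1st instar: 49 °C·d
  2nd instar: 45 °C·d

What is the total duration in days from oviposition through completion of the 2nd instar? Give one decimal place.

Daily accumulation at 26.4 °C = 26.4 − 11.4 = 15.0 DD/day.
Total K = 21 + 49 + 45 = 115 DD.
Total duration = 115 / 15.0 = 7.667 ≈ 7.7 days.

7.7 days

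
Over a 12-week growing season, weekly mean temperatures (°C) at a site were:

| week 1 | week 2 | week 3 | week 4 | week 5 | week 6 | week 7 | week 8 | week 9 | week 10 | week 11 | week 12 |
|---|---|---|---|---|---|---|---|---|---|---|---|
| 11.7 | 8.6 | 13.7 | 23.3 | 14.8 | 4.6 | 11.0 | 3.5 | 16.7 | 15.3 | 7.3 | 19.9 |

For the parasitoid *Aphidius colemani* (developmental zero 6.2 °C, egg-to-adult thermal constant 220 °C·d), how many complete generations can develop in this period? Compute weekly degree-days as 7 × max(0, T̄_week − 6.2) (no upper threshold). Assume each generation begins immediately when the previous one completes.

Weekly DD (7 × max(0, T̄ − 6.2)): 38.5, 16.8, 52.5, 119.7, 60.2, 0.0, 33.6, 0.0, 73.5, 63.7, 7.7, 95.9.
Season total = 562.1 DD.
Complete generations = ⌊562.1 / 220⌋ = 2.

2 generations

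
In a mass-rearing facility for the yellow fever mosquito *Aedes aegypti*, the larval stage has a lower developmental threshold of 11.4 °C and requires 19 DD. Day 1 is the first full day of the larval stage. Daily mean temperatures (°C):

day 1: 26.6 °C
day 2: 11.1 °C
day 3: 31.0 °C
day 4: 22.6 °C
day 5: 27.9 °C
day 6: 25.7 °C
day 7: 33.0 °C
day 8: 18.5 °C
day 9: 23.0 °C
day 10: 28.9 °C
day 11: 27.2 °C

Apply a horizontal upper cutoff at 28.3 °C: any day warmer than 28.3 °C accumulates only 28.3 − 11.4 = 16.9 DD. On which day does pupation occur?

day 3

Daily DD above 11.4 °C (capped at 16.9): 15.2, 0.0, 16.9, 11.2, 16.5, 14.3, 16.9, 7.1, 11.6, 16.9, 15.8.
Cumulative: 15.2, 15.2, 32.1, 43.3, 59.8, 74.1, 91.0, 98.1, 109.7, 126.6, 142.4.
The total first reaches 19 DD on day 3.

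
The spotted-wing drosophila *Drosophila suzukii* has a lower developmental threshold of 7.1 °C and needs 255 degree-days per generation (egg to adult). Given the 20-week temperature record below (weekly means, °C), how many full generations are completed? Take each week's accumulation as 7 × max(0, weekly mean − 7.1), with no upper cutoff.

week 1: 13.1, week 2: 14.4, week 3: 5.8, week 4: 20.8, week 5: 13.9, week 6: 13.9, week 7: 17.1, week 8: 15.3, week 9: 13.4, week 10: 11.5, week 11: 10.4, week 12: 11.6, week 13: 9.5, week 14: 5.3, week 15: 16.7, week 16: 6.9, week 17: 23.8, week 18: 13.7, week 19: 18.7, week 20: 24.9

3 generations

Weekly DD (7 × max(0, T̄ − 7.1)): 42.0, 51.1, 0.0, 95.9, 47.6, 47.6, 70.0, 57.4, 44.1, 30.8, 23.1, 31.5, 16.8, 0.0, 67.2, 0.0, 116.9, 46.2, 81.2, 124.6.
Season total = 994.0 DD.
Complete generations = ⌊994.0 / 255⌋ = 3.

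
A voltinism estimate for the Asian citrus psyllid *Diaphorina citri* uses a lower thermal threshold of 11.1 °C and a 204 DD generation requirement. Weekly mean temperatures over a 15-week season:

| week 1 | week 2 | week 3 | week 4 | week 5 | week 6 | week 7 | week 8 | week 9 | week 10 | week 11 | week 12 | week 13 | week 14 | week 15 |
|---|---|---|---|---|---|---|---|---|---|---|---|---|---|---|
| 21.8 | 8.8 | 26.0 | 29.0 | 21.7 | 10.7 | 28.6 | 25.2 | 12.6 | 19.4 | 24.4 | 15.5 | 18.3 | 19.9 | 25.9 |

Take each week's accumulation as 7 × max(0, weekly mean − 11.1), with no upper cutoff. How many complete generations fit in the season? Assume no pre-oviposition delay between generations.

4 generations

Weekly DD (7 × max(0, T̄ − 11.1)): 74.9, 0.0, 104.3, 125.3, 74.2, 0.0, 122.5, 98.7, 10.5, 58.1, 93.1, 30.8, 50.4, 61.6, 103.6.
Season total = 1008.0 DD.
Complete generations = ⌊1008.0 / 204⌋ = 4.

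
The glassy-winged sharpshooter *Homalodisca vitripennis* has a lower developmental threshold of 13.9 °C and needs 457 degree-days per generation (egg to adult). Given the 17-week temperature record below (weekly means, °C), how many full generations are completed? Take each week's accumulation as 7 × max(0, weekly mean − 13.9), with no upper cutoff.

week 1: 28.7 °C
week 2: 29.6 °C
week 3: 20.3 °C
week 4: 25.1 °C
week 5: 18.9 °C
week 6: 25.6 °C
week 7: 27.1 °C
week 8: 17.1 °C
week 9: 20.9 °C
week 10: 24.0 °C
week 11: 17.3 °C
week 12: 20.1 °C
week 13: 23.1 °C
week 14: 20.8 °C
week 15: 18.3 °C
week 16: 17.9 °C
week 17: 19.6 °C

Weekly DD (7 × max(0, T̄ − 13.9)): 103.6, 109.9, 44.8, 78.4, 35.0, 81.9, 92.4, 22.4, 49.0, 70.7, 23.8, 43.4, 64.4, 48.3, 30.8, 28.0, 39.9.
Season total = 966.7 DD.
Complete generations = ⌊966.7 / 457⌋ = 2.

2 generations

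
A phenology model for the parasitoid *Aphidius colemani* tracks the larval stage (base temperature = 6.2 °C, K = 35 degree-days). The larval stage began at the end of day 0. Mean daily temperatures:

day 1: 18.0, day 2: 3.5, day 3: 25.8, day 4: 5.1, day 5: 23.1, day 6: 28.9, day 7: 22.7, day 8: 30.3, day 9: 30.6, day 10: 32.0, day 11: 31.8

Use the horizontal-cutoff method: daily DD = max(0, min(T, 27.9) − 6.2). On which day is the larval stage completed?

day 5

Daily DD above 6.2 °C (capped at 21.7): 11.8, 0.0, 19.6, 0.0, 16.9, 21.7, 16.5, 21.7, 21.7, 21.7, 21.7.
Cumulative: 11.8, 11.8, 31.4, 31.4, 48.3, 70.0, 86.5, 108.2, 129.9, 151.6, 173.3.
The total first reaches 35 DD on day 5.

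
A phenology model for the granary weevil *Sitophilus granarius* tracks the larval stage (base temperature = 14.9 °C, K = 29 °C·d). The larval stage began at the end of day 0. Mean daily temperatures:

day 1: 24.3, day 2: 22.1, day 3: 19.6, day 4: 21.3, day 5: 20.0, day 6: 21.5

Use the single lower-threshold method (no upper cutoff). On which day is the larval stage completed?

Daily DD above 14.9 °C: 9.4, 7.2, 4.7, 6.4, 5.1, 6.6.
Cumulative: 9.4, 16.6, 21.3, 27.7, 32.8, 39.4.
The total first reaches 29 DD on day 5.

day 5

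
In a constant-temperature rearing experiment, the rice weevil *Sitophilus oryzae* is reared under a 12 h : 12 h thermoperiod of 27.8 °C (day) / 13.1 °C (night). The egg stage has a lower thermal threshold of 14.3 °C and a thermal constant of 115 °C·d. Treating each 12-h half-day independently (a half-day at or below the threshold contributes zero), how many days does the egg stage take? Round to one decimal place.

Day half: max(0, 27.8 − 14.3) × 0.5 = 13.5 × 0.5 = 6.75 DD.
Night half: max(0, 13.1 − 14.3) × 0.5 = 0.0 × 0.5 = 0.00 DD.
Per 24 h: 6.75 DD/day.
Duration = 115 / 6.75 = 17.037 ≈ 17.0 days.

17.0 days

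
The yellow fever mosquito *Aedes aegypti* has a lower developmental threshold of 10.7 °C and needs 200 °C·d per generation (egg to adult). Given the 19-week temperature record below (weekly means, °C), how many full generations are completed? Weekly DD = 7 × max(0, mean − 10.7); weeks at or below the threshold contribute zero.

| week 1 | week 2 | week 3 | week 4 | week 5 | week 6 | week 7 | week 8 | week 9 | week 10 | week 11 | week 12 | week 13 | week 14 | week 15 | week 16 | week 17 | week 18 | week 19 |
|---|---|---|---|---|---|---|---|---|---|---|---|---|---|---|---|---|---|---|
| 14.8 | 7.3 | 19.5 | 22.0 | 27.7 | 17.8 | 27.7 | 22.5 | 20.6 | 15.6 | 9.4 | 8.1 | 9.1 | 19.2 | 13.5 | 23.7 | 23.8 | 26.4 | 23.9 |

Weekly DD (7 × max(0, T̄ − 10.7)): 28.7, 0.0, 61.6, 79.1, 119.0, 49.7, 119.0, 82.6, 69.3, 34.3, 0.0, 0.0, 0.0, 59.5, 19.6, 91.0, 91.7, 109.9, 92.4.
Season total = 1107.4 DD.
Complete generations = ⌊1107.4 / 200⌋ = 5.

5 generations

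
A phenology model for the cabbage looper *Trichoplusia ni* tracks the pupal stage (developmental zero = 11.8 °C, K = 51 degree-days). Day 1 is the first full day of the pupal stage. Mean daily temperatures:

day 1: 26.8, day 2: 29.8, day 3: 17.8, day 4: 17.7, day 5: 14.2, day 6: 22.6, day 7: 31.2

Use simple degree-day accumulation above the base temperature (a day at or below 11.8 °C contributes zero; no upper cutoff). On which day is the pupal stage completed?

day 6

Daily DD above 11.8 °C: 15.0, 18.0, 6.0, 5.9, 2.4, 10.8, 19.4.
Cumulative: 15.0, 33.0, 39.0, 44.9, 47.3, 58.1, 77.5.
The total first reaches 51 DD on day 6.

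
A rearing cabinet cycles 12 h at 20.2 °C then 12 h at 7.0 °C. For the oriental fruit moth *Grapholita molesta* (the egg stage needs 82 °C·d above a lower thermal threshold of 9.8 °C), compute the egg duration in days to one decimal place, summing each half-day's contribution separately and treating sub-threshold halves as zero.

15.8 days

Day half: max(0, 20.2 − 9.8) × 0.5 = 10.4 × 0.5 = 5.20 DD.
Night half: max(0, 7.0 − 9.8) × 0.5 = 0.0 × 0.5 = 0.00 DD.
Per 24 h: 5.20 DD/day.
Duration = 82 / 5.20 = 15.769 ≈ 15.8 days.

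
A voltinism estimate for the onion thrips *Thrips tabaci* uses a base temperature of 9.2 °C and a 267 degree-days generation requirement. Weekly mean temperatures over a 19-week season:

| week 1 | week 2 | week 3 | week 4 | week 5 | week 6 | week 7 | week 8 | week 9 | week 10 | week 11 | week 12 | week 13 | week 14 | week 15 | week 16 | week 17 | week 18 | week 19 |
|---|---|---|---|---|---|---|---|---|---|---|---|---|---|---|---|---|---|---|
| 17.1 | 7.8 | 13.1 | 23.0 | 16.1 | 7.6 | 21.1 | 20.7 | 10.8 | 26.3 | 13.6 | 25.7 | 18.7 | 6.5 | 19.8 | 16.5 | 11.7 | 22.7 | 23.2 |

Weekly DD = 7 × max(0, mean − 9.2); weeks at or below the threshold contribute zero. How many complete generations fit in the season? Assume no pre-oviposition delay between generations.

4 generations

Weekly DD (7 × max(0, T̄ − 9.2)): 55.3, 0.0, 27.3, 96.6, 48.3, 0.0, 83.3, 80.5, 11.2, 119.7, 30.8, 115.5, 66.5, 0.0, 74.2, 51.1, 17.5, 94.5, 98.0.
Season total = 1070.3 DD.
Complete generations = ⌊1070.3 / 267⌋ = 4.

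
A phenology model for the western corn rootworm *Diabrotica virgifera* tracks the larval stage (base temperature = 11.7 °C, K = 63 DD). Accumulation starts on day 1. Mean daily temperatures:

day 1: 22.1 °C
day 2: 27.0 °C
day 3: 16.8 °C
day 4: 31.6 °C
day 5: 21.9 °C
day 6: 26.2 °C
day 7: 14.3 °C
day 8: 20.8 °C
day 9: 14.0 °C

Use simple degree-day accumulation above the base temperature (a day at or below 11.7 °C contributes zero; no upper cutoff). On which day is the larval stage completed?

Daily DD above 11.7 °C: 10.4, 15.3, 5.1, 19.9, 10.2, 14.5, 2.6, 9.1, 2.3.
Cumulative: 10.4, 25.7, 30.8, 50.7, 60.9, 75.4, 78.0, 87.1, 89.4.
The total first reaches 63 DD on day 6.

day 6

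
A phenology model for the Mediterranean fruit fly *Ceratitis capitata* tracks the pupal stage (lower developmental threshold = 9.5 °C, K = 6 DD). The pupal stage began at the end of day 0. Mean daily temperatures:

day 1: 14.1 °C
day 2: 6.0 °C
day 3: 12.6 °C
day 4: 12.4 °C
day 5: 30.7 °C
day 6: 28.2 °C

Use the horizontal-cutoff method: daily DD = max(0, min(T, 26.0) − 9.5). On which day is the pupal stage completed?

Daily DD above 9.5 °C (capped at 16.5): 4.6, 0.0, 3.1, 2.9, 16.5, 16.5.
Cumulative: 4.6, 4.6, 7.7, 10.6, 27.1, 43.6.
The total first reaches 6 DD on day 3.

day 3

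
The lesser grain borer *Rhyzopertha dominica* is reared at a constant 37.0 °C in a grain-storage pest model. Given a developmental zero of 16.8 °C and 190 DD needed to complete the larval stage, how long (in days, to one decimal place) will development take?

Daily accumulation = 37.0 − 16.8 = 20.2 DD/day.
Duration = 190 / 20.2 = 9.406 ≈ 9.4 days.

9.4 days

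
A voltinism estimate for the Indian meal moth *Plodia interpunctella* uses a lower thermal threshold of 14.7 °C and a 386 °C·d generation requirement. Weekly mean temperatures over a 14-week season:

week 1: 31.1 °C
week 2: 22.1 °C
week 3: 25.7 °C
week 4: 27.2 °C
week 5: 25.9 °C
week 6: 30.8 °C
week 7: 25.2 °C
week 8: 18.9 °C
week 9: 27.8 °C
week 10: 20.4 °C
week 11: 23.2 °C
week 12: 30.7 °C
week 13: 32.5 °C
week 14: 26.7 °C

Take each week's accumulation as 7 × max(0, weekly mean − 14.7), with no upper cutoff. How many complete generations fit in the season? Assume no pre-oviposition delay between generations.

2 generations

Weekly DD (7 × max(0, T̄ − 14.7)): 114.8, 51.8, 77.0, 87.5, 78.4, 112.7, 73.5, 29.4, 91.7, 39.9, 59.5, 112.0, 124.6, 84.0.
Season total = 1136.8 DD.
Complete generations = ⌊1136.8 / 386⌋ = 2.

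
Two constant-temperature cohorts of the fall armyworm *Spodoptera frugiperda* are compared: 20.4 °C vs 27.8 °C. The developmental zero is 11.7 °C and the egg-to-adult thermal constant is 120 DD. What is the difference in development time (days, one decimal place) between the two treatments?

6.3 days

At 20.4 °C: 120 / (20.4 − 11.7) = 120 / 8.7 = 13.793 d.
At 27.8 °C: 120 / (27.8 − 11.7) = 120 / 16.1 = 7.453 d.
Difference = |13.793 − 7.453| = 6.340 ≈ 6.3 days.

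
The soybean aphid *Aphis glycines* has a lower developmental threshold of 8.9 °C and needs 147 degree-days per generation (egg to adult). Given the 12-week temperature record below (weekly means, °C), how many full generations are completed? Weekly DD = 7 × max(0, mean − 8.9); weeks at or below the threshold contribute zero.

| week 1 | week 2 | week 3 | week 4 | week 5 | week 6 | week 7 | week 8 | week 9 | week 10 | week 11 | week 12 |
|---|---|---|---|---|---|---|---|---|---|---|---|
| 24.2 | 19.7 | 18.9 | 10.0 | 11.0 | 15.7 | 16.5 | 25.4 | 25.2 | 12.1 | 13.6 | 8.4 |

Weekly DD (7 × max(0, T̄ − 8.9)): 107.1, 75.6, 70.0, 7.7, 14.7, 47.6, 53.2, 115.5, 114.1, 22.4, 32.9, 0.0.
Season total = 660.8 DD.
Complete generations = ⌊660.8 / 147⌋ = 4.

4 generations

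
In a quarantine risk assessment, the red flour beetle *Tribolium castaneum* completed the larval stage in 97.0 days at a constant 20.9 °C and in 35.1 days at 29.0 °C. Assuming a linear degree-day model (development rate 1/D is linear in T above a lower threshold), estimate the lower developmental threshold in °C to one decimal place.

16.3 °C

Linear rate model ⇒ the product D·(T − T_b) is constant across temperatures.
97.0·(20.9 − T_b) = 35.1·(29.0 − T_b)
T_b = (97.0·20.9 − 35.1·29.0) / (97.0 − 35.1) = 1009.40 / 61.9 = 16.307 °C ≈ 16.3 °C.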